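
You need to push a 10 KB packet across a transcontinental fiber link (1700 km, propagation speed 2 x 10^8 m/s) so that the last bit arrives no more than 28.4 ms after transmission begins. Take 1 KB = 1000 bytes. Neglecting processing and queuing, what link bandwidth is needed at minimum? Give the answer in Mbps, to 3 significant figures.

4.02 Mbps

L = 80000 bits.
Propagation delay = 1700000 / 200000000 = 8.5 ms.
Transmission budget = 28.4 − 8.5 = 19.9 ms.
R ≥ L / t_tx = 80000 bits / 0.0199 s = 4.02 Mbps.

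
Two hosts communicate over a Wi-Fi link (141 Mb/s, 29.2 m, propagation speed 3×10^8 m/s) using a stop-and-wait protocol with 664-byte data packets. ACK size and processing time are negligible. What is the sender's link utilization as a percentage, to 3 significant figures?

99.5 %

t_tx = L/R = 5312/141000000 = 3.76738e-05 s.
t_prop = 29.2/300000000 = 9.73333e-08 s; RTT = 1.94667e-07 s.
Cycle = t_tx + RTT = 3.78684e-05 s.
Utilization = t_tx / cycle = 3.76738e-05/3.78684e-05 = 99.5 %.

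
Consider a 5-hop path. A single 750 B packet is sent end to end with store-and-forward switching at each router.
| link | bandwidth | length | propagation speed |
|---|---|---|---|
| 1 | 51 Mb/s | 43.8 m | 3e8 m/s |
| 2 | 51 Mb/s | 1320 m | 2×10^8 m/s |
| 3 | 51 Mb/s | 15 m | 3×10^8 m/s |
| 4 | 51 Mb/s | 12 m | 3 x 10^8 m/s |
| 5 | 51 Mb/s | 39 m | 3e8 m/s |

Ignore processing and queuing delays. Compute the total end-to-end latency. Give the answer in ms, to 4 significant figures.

L = 750 × 8 = 6000 bits.
Transmission delay per hop = L/R = 6000/51000000 = 0.117647 ms; 5 hops → 0.588235 ms.
Propagation delays (d/s per hop): 0.000146, 0.0066, 5e-05, 4e-05, 0.00013 ms; sum = 0.006966 ms.
End-to-end = 0.5952 ms.

0.5952 ms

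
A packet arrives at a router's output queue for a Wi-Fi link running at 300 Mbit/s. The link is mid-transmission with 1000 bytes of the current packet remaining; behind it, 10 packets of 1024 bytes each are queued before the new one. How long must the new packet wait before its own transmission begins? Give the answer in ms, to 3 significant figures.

0.300 ms

Each queued packet: L/R = 8192/300000000 = 0.0273067 ms.
10 queued → 0.273067 ms.
Plus remaining 8000 bits of current packet: 0.0266667 ms.
Queuing delay = 0.300 ms.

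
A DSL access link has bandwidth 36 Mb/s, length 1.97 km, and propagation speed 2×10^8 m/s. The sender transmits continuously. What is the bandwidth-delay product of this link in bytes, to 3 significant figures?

Propagation delay = 1970 / 200000000 = 9.85e-06 s.
BDP = R × t_prop = 36000000 × 9.85e-06 = 354.6 bits.
In bytes: 354.6/8 = 44.3 bytes.

44.3 bytes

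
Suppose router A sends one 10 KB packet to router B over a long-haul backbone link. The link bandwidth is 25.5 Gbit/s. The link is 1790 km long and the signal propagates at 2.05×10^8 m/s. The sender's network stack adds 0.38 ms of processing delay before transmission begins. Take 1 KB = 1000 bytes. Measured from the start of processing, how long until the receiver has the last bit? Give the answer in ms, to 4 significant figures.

9.115 ms

L = 80000 bits.
Transmission delay = L/R = 80000 / 25500000000 = 0.00313725 ms.
Propagation delay = d/s = 1790000 m / 2.05e+08 m/s = 8.73171 ms.
Plus processing delay 0.38 ms = 0.38 ms.
Total = 9.115 ms.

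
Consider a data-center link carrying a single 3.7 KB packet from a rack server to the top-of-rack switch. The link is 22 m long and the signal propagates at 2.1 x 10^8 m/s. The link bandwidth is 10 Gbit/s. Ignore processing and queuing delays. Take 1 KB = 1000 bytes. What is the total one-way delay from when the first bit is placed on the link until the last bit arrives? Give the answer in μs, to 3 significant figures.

L = 29600 bits.
Transmission delay = L/R = 29600 / 10000000000 = 2.96 μs.
Propagation delay = d/s = 22 m / 210000000 m/s = 0.104762 μs.
Total = 3.06 μs.

3.06 μs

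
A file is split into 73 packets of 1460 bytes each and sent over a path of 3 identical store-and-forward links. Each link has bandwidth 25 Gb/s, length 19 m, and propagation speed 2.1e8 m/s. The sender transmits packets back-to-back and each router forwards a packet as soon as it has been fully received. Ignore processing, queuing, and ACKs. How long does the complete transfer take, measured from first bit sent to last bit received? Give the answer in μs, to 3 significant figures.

Per-hop transmission t_tx = L/R = 11680/25000000000 = 0.4672 μs.
Per-hop propagation t_prop = 19/210000000 = 0.0904762 μs.
Pipeline fill: first packet needs 3·t_tx to clear all hops; remaining 72 packets each add one t_tx.
Total = (3+73-1)·t_tx + 3·t_prop = 75·0.4672 + 3·0.0904762 = 35.3 μs.

35.3 μs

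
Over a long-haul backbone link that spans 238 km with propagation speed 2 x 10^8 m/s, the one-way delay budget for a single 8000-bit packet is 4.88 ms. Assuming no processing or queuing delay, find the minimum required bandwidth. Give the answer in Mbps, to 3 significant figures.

2.17 Mbps

Propagation delay = 238000 / 200000000 = 1.19 ms.
Transmission budget = 4.88 − 1.19 = 3.69 ms.
R ≥ L / t_tx = 8000 bits / 0.00369 s = 2.17 Mbps.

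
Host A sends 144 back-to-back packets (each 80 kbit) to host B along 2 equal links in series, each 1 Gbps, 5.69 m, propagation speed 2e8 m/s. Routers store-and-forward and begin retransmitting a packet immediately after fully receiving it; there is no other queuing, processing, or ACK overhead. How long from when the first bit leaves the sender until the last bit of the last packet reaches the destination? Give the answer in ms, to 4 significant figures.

Per-hop transmission t_tx = L/R = 80000/1000000000 = 0.08 ms.
Per-hop propagation t_prop = 5.69/200000000 = 2.845e-05 ms.
Pipeline fill: first packet needs 2·t_tx to clear all hops; remaining 143 packets each add one t_tx.
Total = (2+144-1)·t_tx + 2·t_prop = 145·0.08 + 2·2.845e-05 = 11.60 ms.

11.60 ms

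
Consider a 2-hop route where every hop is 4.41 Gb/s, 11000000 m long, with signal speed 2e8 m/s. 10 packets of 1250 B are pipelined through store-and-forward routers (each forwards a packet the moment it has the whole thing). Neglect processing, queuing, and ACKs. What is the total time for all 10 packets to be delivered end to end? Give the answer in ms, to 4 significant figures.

110.0 ms

Per-hop transmission t_tx = L/R = 10000/4410000000 = 0.00226757 ms.
Per-hop propagation t_prop = 11000000/200000000 = 55 ms.
Pipeline fill: first packet needs 2·t_tx to clear all hops; remaining 9 packets each add one t_tx.
Total = (2+10-1)·t_tx + 2·t_prop = 11·0.00226757 + 2·55 = 110.0 ms.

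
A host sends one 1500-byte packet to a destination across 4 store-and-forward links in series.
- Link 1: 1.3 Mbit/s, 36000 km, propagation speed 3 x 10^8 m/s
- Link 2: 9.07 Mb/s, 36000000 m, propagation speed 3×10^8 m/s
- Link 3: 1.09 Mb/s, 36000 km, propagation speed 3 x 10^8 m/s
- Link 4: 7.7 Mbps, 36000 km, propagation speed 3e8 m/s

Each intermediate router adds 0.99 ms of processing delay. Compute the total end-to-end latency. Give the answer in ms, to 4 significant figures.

506.1 ms

L = 1500 × 8 = 12000 bits.
Transmission delays (L/R per hop): 9.23077, 1.32304, 11.0092, 1.55844 ms; sum = 23.1214 ms.
Propagation delays (d/s per hop): 120, 120, 120, 120 ms; sum = 480 ms.
Processing at 3 router(s): 3 × 0.99 ms = 2.97 ms.
End-to-end = 506.1 ms.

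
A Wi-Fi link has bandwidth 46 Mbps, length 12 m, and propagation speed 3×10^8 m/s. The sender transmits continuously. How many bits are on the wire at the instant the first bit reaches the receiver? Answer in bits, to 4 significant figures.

1.840 bits

Propagation delay = 12 / 300000000 = 4e-08 s.
BDP = R × t_prop = 46000000 × 4e-08 = 1.84 bits.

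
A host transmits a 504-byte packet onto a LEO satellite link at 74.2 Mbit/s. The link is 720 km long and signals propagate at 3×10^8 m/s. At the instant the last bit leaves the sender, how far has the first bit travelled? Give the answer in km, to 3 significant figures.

t_tx = L/R = 4032/74200000 = 5.43396e-05 s.
Distance = s × t_tx = 300000000 × 5.43396e-05 = 16.3 km.

16.3 km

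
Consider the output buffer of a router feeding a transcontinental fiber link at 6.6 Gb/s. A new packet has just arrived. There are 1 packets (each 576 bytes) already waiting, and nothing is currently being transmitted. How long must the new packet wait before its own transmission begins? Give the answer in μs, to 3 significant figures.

0.698 μs

Each queued packet: L/R = 4608/6600000000 = 0.698182 μs.
1 queued → 0.698182 μs.
Queuing delay = 0.698 μs.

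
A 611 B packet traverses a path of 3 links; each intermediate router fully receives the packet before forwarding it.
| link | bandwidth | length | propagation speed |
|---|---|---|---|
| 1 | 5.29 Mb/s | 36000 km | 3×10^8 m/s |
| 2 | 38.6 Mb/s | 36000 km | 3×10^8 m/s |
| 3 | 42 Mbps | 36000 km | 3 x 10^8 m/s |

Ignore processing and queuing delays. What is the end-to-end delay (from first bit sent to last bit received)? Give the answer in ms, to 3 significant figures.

361 ms

L = 611 × 8 = 4888 bits.
Transmission delays (L/R per hop): 0.924008, 0.126632, 0.116381 ms; sum = 1.16702 ms.
Propagation delays (d/s per hop): 120, 120, 120 ms; sum = 360 ms.
End-to-end = 361 ms.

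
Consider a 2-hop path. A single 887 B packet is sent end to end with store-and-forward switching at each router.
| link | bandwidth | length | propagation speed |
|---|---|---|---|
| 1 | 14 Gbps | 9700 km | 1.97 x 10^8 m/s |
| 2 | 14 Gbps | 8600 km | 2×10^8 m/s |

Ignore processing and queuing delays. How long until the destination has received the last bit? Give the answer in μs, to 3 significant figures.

L = 887 × 8 = 7096 bits.
Transmission delay per hop = L/R = 7096/14000000000 = 0.506857 μs; 2 hops → 1.01371 μs.
Propagation delays (d/s per hop): 49238.6, 43000 μs; sum = 92238.6 μs.
End-to-end = 92200 μs.

92200 μs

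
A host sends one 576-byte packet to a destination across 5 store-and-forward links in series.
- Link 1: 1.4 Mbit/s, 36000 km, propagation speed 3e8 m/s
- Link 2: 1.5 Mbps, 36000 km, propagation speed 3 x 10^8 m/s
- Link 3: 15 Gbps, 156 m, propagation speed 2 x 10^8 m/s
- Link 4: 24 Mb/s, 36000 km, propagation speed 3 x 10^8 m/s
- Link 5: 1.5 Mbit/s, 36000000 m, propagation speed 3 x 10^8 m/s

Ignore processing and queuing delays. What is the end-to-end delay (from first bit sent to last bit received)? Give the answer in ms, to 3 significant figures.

L = 576 × 8 = 4608 bits.
Transmission delays (L/R per hop): 3.29143, 3.072, 0.0003072, 0.192, 3.072 ms; sum = 9.62774 ms.
Propagation delays (d/s per hop): 120, 120, 0.00078, 120, 120 ms; sum = 480.001 ms.
End-to-end = 490 ms.

490 ms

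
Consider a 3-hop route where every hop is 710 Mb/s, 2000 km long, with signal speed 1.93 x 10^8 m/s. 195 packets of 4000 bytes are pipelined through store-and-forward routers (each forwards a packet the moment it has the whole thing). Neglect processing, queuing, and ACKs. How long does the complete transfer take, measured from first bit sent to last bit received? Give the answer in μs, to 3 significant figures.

40000 μs

Per-hop transmission t_tx = L/R = 32000/710000000 = 45.0704 μs.
Per-hop propagation t_prop = 2000000/193000000 = 10362.7 μs.
Pipeline fill: first packet needs 3·t_tx to clear all hops; remaining 194 packets each add one t_tx.
Total = (3+195-1)·t_tx + 3·t_prop = 197·45.0704 + 3·10362.7 = 40000 μs.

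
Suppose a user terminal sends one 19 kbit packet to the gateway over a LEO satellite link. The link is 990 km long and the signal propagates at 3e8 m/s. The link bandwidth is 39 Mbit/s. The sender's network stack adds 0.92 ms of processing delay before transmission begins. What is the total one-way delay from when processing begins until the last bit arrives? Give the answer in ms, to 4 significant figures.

4.707 ms

L = 19000 bits.
Transmission delay = L/R = 19000 / 39000000 = 0.487179 ms.
Propagation delay = d/s = 990000 m / 300000000 m/s = 3.3 ms.
Plus processing delay 0.92 ms = 0.92 ms.
Total = 4.707 ms.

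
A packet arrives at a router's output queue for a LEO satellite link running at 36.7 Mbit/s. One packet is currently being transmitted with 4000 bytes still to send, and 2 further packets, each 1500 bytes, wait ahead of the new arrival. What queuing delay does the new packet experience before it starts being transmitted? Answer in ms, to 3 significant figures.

Each queued packet: L/R = 12000/36700000 = 0.326975 ms.
2 queued → 0.653951 ms.
Plus remaining 32000 bits of current packet: 0.871935 ms.
Queuing delay = 1.53 ms.

1.53 ms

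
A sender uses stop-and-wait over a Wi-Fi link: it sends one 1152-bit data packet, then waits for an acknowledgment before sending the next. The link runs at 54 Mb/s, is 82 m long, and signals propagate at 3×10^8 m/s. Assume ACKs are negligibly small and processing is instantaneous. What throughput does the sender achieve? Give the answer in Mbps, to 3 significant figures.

52.7 Mbps

t_tx = L/R = 1152/54000000 = 2.13333e-05 s.
t_prop = 82/300000000 = 2.73333e-07 s; RTT = 5.46667e-07 s.
Cycle = t_tx + RTT = 2.188e-05 s.
Throughput = L / cycle = 1152 / 2.188e-05 = 52.7 Mbps.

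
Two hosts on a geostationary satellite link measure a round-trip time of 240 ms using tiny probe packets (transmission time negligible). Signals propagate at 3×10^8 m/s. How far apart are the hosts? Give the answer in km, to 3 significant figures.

36000 km

One-way propagation = RTT/2 = 120 ms.
d = s × t = 300000000 × 0.12 = 36000 km.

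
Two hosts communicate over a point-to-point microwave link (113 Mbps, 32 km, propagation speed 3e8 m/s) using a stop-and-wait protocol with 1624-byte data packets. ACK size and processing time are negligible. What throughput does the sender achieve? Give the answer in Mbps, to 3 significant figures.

t_tx = L/R = 12992/113000000 = 0.000114973 s.
t_prop = 32000/300000000 = 0.000106667 s; RTT = 0.000213333 s.
Cycle = t_tx + RTT = 0.000328307 s.
Throughput = L / cycle = 12992 / 0.000328307 = 39.6 Mbps.

39.6 Mbps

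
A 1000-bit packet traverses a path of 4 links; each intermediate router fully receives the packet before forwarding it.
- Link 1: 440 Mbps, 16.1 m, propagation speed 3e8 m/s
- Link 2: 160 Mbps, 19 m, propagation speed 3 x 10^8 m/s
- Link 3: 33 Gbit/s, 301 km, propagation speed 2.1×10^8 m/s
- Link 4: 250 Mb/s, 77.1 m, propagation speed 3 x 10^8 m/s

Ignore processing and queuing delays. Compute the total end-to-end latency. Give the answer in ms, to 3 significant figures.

Transmission delays (L/R per hop): 0.00227273, 0.00625, 3.0303e-05, 0.004 ms; sum = 0.012553 ms.
Propagation delays (d/s per hop): 5.36667e-05, 6.33333e-05, 1.43333, 0.000257 ms; sum = 1.43371 ms.
End-to-end = 1.45 ms.

1.45 ms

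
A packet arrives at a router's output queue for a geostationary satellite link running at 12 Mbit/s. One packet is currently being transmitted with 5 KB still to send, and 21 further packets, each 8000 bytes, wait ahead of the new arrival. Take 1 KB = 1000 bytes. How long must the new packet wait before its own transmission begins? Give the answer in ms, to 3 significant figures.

Each queued packet: L/R = 64000/12000000 = 5.33333 ms.
21 queued → 112 ms.
Plus remaining 40000 bits of current packet: 3.33333 ms.
Queuing delay = 115 ms.

115 ms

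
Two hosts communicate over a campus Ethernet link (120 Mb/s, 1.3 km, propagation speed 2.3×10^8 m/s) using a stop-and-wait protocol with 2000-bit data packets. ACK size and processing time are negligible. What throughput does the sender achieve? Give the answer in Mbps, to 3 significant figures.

t_tx = L/R = 2000/120000000 = 1.66667e-05 s.
t_prop = 1300/2.3e+08 = 5.65217e-06 s; RTT = 1.13043e-05 s.
Cycle = t_tx + RTT = 2.7971e-05 s.
Throughput = L / cycle = 2000 / 2.7971e-05 = 71.5 Mbps.

71.5 Mbps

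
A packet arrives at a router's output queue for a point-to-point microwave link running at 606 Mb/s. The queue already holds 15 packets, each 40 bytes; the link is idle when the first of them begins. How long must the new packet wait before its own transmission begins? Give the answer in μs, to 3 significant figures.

Each queued packet: L/R = 320/606000000 = 0.528053 μs.
15 queued → 7.92079 μs.
Queuing delay = 7.92 μs.

7.92 μs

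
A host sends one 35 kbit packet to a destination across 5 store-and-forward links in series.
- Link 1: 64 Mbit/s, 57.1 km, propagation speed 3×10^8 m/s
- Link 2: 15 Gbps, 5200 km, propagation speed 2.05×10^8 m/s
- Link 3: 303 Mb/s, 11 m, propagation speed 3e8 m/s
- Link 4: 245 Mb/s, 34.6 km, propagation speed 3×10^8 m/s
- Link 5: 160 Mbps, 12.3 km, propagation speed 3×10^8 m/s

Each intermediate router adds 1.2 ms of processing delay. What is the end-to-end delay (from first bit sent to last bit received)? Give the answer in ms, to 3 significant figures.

L = 35000 bits.
Transmission delays (L/R per hop): 0.546875, 0.00233333, 0.115512, 0.142857, 0.21875 ms; sum = 1.02633 ms.
Propagation delays (d/s per hop): 0.190333, 25.3659, 3.66667e-05, 0.115333, 0.041 ms; sum = 25.7126 ms.
Processing at 4 router(s): 4 × 1.2 ms = 4.8 ms.
End-to-end = 31.5 ms.

31.5 ms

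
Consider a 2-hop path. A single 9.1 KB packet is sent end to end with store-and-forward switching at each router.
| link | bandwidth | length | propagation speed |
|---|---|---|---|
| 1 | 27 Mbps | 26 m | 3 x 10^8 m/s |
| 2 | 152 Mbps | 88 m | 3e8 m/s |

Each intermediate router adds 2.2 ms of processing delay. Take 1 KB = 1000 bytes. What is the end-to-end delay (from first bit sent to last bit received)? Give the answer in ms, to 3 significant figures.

5.38 ms

L = 72800 bits.
Transmission delays (L/R per hop): 2.6963, 0.478947 ms; sum = 3.17524 ms.
Propagation delays (d/s per hop): 8.66667e-05, 0.000293333 ms; sum = 0.00038 ms.
Processing at 1 router(s): 1 × 2.2 ms = 2.2 ms.
End-to-end = 5.38 ms.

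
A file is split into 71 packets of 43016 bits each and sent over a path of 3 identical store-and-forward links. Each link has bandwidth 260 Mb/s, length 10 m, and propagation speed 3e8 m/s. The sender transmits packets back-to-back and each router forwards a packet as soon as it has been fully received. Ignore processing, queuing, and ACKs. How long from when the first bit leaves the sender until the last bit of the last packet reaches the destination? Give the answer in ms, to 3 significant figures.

12.1 ms

Per-hop transmission t_tx = L/R = 43016/260000000 = 0.165446 ms.
Per-hop propagation t_prop = 10/300000000 = 3.33333e-05 ms.
Pipeline fill: first packet needs 3·t_tx to clear all hops; remaining 70 packets each add one t_tx.
Total = (3+71-1)·t_tx + 3·t_prop = 73·0.165446 + 3·3.33333e-05 = 12.1 ms.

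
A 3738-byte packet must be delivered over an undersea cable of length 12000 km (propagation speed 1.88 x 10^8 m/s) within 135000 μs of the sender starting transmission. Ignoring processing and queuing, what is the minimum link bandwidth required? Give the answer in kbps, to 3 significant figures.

420 kbps

L = 29904 bits.
Propagation delay = 12000000 / 188000000 = 63829.8 μs.
Transmission budget = 135000 − 63829.8 = 71170.2 μs.
R ≥ L / t_tx = 29904 bits / 0.0711702 s = 420 kbps.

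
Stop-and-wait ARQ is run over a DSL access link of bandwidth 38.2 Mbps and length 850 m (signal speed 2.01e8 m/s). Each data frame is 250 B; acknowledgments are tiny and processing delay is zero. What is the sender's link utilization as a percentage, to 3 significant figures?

86.1 %

t_tx = L/R = 2000/38200000 = 5.2356e-05 s.
t_prop = 850/2.01e+08 = 4.22886e-06 s; RTT = 8.45771e-06 s.
Cycle = t_tx + RTT = 6.08137e-05 s.
Utilization = t_tx / cycle = 5.2356e-05/6.08137e-05 = 86.1 %.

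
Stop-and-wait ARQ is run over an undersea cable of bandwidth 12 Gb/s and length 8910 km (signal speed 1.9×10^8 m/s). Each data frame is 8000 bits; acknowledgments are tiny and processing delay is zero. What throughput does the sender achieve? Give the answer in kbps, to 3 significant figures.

85.3 kbps

t_tx = L/R = 8000/12000000000 = 6.66667e-07 s.
t_prop = 8910000/190000000 = 0.0468947 s; RTT = 0.0937895 s.
Cycle = t_tx + RTT = 0.0937901 s.
Throughput = L / cycle = 8000 / 0.0937901 = 85.3 kbps.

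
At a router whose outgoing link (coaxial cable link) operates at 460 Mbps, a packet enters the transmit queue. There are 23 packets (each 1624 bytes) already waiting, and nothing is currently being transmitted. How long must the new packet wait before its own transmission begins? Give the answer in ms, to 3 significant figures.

0.650 ms

Each queued packet: L/R = 12992/460000000 = 0.0282435 ms.
23 queued → 0.6496 ms.
Queuing delay = 0.650 ms.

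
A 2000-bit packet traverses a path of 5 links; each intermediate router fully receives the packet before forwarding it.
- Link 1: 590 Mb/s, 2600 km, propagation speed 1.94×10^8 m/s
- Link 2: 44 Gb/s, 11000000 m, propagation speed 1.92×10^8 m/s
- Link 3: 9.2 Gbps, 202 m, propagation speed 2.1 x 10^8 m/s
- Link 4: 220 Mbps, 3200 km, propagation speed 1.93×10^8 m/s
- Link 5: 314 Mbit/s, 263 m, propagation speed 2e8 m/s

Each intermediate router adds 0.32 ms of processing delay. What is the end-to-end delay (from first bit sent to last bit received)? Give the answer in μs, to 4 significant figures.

88580 μs

Transmission delays (L/R per hop): 3.38983, 0.0454545, 0.217391, 9.09091, 6.36943 μs; sum = 19.113 μs.
Propagation delays (d/s per hop): 13402.1, 57291.7, 0.961905, 16580.3, 1.315 μs; sum = 87276.3 μs.
Processing at 4 router(s): 4 × 0.32 ms = 1280 μs.
End-to-end = 88580 μs.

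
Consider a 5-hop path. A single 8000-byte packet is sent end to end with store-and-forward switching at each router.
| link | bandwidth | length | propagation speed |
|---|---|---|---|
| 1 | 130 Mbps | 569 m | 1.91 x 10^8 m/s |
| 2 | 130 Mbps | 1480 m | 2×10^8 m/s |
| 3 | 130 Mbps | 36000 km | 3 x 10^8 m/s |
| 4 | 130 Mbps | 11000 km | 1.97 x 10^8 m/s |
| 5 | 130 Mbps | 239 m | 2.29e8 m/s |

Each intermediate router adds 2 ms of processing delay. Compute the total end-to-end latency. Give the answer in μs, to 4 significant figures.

L = 8000 × 8 = 64000 bits.
Transmission delay per hop = L/R = 64000/130000000 = 492.308 μs; 5 hops → 2461.54 μs.
Propagation delays (d/s per hop): 2.97906, 7.4, 120000, 55837.6, 1.04367 μs; sum = 175849 μs.
Processing at 4 router(s): 4 × 2 ms = 8000 μs.
End-to-end = 186300 μs.

186300 μs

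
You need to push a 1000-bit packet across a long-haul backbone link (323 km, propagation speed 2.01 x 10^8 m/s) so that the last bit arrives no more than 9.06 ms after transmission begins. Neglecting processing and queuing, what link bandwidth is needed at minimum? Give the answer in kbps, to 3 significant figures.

Propagation delay = 323000 / 2.01e+08 = 1.60697 ms.
Transmission budget = 9.06 − 1.60697 = 7.45303 ms.
R ≥ L / t_tx = 1000 bits / 0.00745303 s = 134 kbps.

134 kbps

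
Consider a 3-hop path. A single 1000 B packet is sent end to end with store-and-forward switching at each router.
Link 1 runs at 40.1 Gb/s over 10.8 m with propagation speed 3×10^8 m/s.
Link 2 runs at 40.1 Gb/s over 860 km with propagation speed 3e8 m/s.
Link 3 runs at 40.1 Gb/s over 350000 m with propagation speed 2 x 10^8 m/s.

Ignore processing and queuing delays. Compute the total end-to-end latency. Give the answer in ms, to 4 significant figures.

L = 1000 × 8 = 8000 bits.
Transmission delay per hop = L/R = 8000/40100000000 = 0.000199501 ms; 3 hops → 0.000598504 ms.
Propagation delays (d/s per hop): 3.6e-05, 2.86667, 1.75 ms; sum = 4.6167 ms.
End-to-end = 4.617 ms.

4.617 ms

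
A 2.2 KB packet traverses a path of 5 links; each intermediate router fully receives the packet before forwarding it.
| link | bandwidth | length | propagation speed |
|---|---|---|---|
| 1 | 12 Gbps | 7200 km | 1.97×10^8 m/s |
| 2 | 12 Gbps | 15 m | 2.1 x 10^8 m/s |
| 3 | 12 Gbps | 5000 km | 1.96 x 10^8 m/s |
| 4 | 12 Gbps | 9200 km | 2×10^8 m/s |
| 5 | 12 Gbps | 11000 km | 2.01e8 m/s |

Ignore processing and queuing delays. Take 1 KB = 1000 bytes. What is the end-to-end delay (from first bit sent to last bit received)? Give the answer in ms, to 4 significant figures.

162.8 ms

L = 17600 bits.
Transmission delay per hop = L/R = 17600/12000000000 = 0.00146667 ms; 5 hops → 0.00733333 ms.
Propagation delays (d/s per hop): 36.5482, 7.14286e-05, 25.5102, 46, 54.7264 ms; sum = 162.785 ms.
End-to-end = 162.8 ms.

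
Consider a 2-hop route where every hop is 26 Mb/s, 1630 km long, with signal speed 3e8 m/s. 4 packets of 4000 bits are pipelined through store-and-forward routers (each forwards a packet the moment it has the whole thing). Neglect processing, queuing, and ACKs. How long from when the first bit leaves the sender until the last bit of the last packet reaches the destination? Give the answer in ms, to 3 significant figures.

11.6 ms

Per-hop transmission t_tx = L/R = 4000/26000000 = 0.153846 ms.
Per-hop propagation t_prop = 1630000/300000000 = 5.43333 ms.
Pipeline fill: first packet needs 2·t_tx to clear all hops; remaining 3 packets each add one t_tx.
Total = (2+4-1)·t_tx + 2·t_prop = 5·0.153846 + 2·5.43333 = 11.6 ms.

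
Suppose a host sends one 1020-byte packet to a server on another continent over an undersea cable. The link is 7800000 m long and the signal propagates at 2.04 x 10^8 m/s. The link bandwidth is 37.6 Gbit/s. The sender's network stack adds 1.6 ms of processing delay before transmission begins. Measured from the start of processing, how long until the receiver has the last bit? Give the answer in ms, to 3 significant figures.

39.8 ms

L = 1020 × 8 = 8160 bits.
Transmission delay = L/R = 8160 / 37600000000 = 0.000217021 ms.
Propagation delay = d/s = 7800000 m / 204000000 m/s = 38.2353 ms.
Plus processing delay 1.6 ms = 1.6 ms.
Total = 39.8 ms.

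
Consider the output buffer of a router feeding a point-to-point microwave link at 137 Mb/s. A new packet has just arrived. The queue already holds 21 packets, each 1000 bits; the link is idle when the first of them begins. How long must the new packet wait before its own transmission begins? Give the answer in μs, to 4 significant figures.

153.3 μs

Each queued packet: L/R = 1000/137000000 = 7.29927 μs.
21 queued → 153.285 μs.
Queuing delay = 153.3 μs.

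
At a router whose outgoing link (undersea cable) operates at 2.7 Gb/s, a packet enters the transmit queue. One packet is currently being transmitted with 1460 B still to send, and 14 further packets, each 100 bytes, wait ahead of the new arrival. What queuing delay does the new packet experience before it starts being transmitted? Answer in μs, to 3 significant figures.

8.47 μs

Each queued packet: L/R = 800/2700000000 = 0.296296 μs.
14 queued → 4.14815 μs.
Plus remaining 11680 bits of current packet: 4.32593 μs.
Queuing delay = 8.47 μs.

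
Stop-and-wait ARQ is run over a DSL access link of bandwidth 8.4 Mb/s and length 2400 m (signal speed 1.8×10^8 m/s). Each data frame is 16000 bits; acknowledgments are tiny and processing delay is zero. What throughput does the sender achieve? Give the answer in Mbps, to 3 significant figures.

t_tx = L/R = 16000/8400000 = 0.00190476 s.
t_prop = 2400/180000000 = 1.33333e-05 s; RTT = 2.66667e-05 s.
Cycle = t_tx + RTT = 0.00193143 s.
Throughput = L / cycle = 16000 / 0.00193143 = 8.28 Mbps.

8.28 Mbps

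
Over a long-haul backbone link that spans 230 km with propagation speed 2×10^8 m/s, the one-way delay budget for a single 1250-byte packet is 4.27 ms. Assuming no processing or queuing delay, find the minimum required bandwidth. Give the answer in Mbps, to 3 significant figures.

3.21 Mbps

L = 10000 bits.
Propagation delay = 230000 / 200000000 = 1.15 ms.
Transmission budget = 4.27 − 1.15 = 3.12 ms.
R ≥ L / t_tx = 10000 bits / 0.00312 s = 3.21 Mbps.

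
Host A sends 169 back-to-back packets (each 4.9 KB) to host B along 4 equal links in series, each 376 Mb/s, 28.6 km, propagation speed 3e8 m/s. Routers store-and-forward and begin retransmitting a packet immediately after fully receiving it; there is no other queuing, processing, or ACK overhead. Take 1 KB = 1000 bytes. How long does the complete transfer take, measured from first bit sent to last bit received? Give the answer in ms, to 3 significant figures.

18.3 ms

Per-hop transmission t_tx = L/R = 39200/376000000 = 0.104255 ms.
Per-hop propagation t_prop = 28600/300000000 = 0.0953333 ms.
Pipeline fill: first packet needs 4·t_tx to clear all hops; remaining 168 packets each add one t_tx.
Total = (4+169-1)·t_tx + 4·t_prop = 172·0.104255 + 4·0.0953333 = 18.3 ms.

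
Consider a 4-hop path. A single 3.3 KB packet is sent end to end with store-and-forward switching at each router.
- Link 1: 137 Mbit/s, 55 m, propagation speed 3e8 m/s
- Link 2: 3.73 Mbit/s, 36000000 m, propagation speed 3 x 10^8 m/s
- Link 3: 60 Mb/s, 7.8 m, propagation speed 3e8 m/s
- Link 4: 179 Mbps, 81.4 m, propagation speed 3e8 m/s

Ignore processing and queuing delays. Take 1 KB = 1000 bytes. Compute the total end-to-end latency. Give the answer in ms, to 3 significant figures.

L = 26400 bits.
Transmission delays (L/R per hop): 0.192701, 7.07775, 0.44, 0.147486 ms; sum = 7.85793 ms.
Propagation delays (d/s per hop): 0.000183333, 120, 2.6e-05, 0.000271333 ms; sum = 120 ms.
End-to-end = 128 ms.

128 ms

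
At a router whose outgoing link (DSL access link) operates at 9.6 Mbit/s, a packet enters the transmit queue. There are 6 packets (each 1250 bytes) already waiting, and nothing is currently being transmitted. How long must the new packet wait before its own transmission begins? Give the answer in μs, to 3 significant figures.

6250 μs

Each queued packet: L/R = 10000/9600000 = 1041.67 μs.
6 queued → 6250 μs.
Queuing delay = 6250 μs.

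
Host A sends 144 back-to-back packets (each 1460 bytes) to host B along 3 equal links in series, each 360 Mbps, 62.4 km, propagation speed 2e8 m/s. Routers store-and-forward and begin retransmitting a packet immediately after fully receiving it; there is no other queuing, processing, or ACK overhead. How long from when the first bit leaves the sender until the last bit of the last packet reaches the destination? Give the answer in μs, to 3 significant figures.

5670 μs

Per-hop transmission t_tx = L/R = 11680/360000000 = 32.4444 μs.
Per-hop propagation t_prop = 62400/200000000 = 312 μs.
Pipeline fill: first packet needs 3·t_tx to clear all hops; remaining 143 packets each add one t_tx.
Total = (3+144-1)·t_tx + 3·t_prop = 146·32.4444 + 3·312 = 5670 μs.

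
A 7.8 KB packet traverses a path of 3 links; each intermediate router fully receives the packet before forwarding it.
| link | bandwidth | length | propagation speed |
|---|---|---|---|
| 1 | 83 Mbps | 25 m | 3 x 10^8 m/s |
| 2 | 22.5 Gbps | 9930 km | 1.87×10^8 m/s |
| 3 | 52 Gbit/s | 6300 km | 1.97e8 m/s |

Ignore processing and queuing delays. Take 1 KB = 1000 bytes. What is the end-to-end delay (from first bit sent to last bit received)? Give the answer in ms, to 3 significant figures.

L = 62400 bits.
Transmission delays (L/R per hop): 0.751807, 0.00277333, 0.0012 ms; sum = 0.755781 ms.
Propagation delays (d/s per hop): 8.33333e-05, 53.1016, 31.9797 ms; sum = 85.0814 ms.
End-to-end = 85.8 ms.

85.8 ms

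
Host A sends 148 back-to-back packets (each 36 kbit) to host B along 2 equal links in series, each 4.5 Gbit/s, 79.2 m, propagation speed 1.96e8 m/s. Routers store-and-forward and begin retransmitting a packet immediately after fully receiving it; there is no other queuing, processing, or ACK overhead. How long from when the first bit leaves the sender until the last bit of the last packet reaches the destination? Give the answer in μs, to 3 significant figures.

1190 μs

Per-hop transmission t_tx = L/R = 36000/4500000000 = 8 μs.
Per-hop propagation t_prop = 79.2/196000000 = 0.404082 μs.
Pipeline fill: first packet needs 2·t_tx to clear all hops; remaining 147 packets each add one t_tx.
Total = (2+148-1)·t_tx + 2·t_prop = 149·8 + 2·0.404082 = 1190 μs.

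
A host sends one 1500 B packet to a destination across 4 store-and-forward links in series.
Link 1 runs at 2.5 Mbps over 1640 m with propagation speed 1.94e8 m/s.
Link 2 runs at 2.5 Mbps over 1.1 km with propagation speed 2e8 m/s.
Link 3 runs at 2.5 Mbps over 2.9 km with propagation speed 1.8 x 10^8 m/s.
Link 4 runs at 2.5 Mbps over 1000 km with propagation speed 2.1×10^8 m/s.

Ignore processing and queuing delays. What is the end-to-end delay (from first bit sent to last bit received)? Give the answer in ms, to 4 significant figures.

23.99 ms

L = 1500 × 8 = 12000 bits.
Transmission delay per hop = L/R = 12000/2500000 = 4.8 ms; 4 hops → 19.2 ms.
Propagation delays (d/s per hop): 0.00845361, 0.0055, 0.0161111, 4.7619 ms; sum = 4.79197 ms.
End-to-end = 23.99 ms.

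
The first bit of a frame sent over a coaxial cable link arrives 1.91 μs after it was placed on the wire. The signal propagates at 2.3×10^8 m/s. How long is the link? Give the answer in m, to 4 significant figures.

439.3 m

d = s × t_prop = 2.3e+08 × 1.91e-06 = 439.3 m.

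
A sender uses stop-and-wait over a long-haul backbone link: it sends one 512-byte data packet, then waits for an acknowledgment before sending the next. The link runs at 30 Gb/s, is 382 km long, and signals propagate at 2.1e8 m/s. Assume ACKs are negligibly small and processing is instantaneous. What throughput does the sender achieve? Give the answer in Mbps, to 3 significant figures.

1.13 Mbps

t_tx = L/R = 4096/30000000000 = 1.36533e-07 s.
t_prop = 382000/210000000 = 0.00181905 s; RTT = 0.0036381 s.
Cycle = t_tx + RTT = 0.00363823 s.
Throughput = L / cycle = 4096 / 0.00363823 = 1.13 Mbps.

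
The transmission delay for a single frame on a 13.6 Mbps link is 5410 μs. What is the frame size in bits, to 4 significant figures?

L = R × t_tx = 13600000 b/s × 0.00541 s = 73576 bits.

73580 bits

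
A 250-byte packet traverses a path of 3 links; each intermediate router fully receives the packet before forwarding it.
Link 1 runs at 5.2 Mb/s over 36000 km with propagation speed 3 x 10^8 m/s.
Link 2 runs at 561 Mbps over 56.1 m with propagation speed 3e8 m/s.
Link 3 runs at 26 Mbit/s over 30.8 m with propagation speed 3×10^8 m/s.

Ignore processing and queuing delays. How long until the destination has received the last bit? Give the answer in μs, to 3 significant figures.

120000 μs

L = 250 × 8 = 2000 bits.
Transmission delays (L/R per hop): 384.615, 3.56506, 76.9231 μs; sum = 465.104 μs.
Propagation delays (d/s per hop): 120000, 0.187, 0.102667 μs; sum = 120000 μs.
End-to-end = 120000 μs.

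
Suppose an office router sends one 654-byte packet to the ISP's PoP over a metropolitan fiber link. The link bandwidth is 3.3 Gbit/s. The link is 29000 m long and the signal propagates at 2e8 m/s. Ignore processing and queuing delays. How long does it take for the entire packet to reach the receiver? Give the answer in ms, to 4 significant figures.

0.1466 ms

L = 654 × 8 = 5232 bits.
Transmission delay = L/R = 5232 / 3300000000 = 0.00158545 ms.
Propagation delay = d/s = 29000 m / 200000000 m/s = 0.145 ms.
Total = 0.1466 ms.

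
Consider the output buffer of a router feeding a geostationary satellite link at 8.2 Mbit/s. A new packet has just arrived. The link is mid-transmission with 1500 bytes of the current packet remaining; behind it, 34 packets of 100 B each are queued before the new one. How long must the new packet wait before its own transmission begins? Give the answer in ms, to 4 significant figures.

4.780 ms

Each queued packet: L/R = 800/8.2e+06 = 0.097561 ms.
34 queued → 3.31707 ms.
Plus remaining 12000 bits of current packet: 1.46341 ms.
Queuing delay = 4.780 ms.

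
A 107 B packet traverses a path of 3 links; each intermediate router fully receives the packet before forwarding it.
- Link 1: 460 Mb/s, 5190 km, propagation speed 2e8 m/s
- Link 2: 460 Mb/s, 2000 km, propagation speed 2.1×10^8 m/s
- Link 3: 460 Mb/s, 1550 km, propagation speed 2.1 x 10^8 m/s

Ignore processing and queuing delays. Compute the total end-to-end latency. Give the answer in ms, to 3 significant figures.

42.9 ms

L = 107 × 8 = 856 bits.
Transmission delay per hop = L/R = 856/460000000 = 0.00186087 ms; 3 hops → 0.00558261 ms.
Propagation delays (d/s per hop): 25.95, 9.52381, 7.38095 ms; sum = 42.8548 ms.
End-to-end = 42.9 ms.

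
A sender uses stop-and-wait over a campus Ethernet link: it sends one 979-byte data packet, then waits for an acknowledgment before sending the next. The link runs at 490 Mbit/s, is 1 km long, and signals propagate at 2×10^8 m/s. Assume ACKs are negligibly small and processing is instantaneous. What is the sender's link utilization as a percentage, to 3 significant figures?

61.5 %

t_tx = L/R = 7832/490000000 = 1.59837e-05 s.
t_prop = 1000/200000000 = 5e-06 s; RTT = 1e-05 s.
Cycle = t_tx + RTT = 2.59837e-05 s.
Utilization = t_tx / cycle = 1.59837e-05/2.59837e-05 = 61.5 %.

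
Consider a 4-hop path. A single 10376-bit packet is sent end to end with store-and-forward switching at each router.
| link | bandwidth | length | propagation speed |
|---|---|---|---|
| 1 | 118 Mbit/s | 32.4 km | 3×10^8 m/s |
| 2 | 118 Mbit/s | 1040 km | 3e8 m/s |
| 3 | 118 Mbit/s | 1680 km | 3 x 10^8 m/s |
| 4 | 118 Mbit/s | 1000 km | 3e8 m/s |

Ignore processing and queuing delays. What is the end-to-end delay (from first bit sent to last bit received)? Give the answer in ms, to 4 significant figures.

Transmission delay per hop = L/R = 10376/118000000 = 0.0879322 ms; 4 hops → 0.351729 ms.
Propagation delays (d/s per hop): 0.108, 3.46667, 5.6, 3.33333 ms; sum = 12.508 ms.
End-to-end = 12.86 ms.

12.86 ms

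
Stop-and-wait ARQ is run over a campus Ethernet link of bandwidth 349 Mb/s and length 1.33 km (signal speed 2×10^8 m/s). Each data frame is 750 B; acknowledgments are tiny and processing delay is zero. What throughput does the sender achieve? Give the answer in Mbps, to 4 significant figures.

196.8 Mbps

t_tx = L/R = 6000/349000000 = 1.7192e-05 s.
t_prop = 1330/200000000 = 6.65e-06 s; RTT = 1.33e-05 s.
Cycle = t_tx + RTT = 3.0492e-05 s.
Throughput = L / cycle = 6000 / 3.0492e-05 = 196.8 Mbps.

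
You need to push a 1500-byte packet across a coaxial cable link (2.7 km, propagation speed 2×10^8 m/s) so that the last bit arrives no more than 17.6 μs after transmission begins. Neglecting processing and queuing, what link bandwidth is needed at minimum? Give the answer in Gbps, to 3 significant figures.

L = 12000 bits.
Propagation delay = 2700 / 200000000 = 13.5 μs.
Transmission budget = 17.6 − 13.5 = 4.1 μs.
R ≥ L / t_tx = 12000 bits / 4.1e-06 s = 2.93 Gbps.

2.93 Gbps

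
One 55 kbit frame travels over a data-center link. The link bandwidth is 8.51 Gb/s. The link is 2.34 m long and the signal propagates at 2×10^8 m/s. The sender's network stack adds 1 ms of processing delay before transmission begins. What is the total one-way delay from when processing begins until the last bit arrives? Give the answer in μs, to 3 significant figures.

L = 55000 bits.
Transmission delay = L/R = 55000 / 8510000000 = 6.46298 μs.
Propagation delay = d/s = 2.34 m / 200000000 m/s = 0.0117 μs.
Plus processing delay 1 ms = 1000 μs.
Total = 1010 μs.

1010 μs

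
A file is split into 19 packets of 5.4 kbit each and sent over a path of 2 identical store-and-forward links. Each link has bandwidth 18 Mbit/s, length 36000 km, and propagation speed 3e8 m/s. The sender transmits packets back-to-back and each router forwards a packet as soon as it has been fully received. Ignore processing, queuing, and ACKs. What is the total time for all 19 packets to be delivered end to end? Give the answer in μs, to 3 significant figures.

Per-hop transmission t_tx = L/R = 5400/18000000 = 300 μs.
Per-hop propagation t_prop = 36000000/300000000 = 120000 μs.
Pipeline fill: first packet needs 2·t_tx to clear all hops; remaining 18 packets each add one t_tx.
Total = (2+19-1)·t_tx + 2·t_prop = 20·300 + 2·120000 = 246000 μs.

246000 μs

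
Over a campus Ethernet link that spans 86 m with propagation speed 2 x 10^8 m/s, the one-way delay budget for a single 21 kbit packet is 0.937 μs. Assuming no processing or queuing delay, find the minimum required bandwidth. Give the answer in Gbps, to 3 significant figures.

41.4 Gbps

Propagation delay = 86 / 200000000 = 0.43 μs.
Transmission budget = 0.937 − 0.43 = 0.507 μs.
R ≥ L / t_tx = 21000 bits / 5.07e-07 s = 41.4 Gbps.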